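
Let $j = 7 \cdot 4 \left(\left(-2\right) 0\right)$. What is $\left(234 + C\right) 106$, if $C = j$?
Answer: $24804$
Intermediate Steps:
$j = 0$ ($j = 28 \cdot 0 = 0$)
$C = 0$
$\left(234 + C\right) 106 = \left(234 + 0\right) 106 = 234 \cdot 106 = 24804$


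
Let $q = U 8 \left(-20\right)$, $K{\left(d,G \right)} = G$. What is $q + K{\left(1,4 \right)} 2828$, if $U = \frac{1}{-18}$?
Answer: $\frac{101888}{9} \approx 11321.0$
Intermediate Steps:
$U = - \frac{1}{18} \approx -0.055556$
$q = \frac{80}{9}$ ($q = \left(- \frac{1}{18}\right) 8 \left(-20\right) = \left(- \frac{4}{9}\right) \left(-20\right) = \frac{80}{9} \approx 8.8889$)
$q + K{\left(1,4 \right)} 2828 = \frac{80}{9} + 4 \cdot 2828 = \frac{80}{9} + 11312 = \frac{101888}{9}$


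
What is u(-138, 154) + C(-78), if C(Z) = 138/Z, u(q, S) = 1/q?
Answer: -3187/1794 ≈ -1.7765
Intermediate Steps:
u(-138, 154) + C(-78) = 1/(-138) + 138/(-78) = -1/138 + 138*(-1/78) = -1/138 - 23/13 = -3187/1794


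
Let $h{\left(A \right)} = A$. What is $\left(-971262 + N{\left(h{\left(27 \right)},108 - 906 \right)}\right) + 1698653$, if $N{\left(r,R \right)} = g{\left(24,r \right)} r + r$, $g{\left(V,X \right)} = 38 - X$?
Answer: $727715$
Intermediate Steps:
$N{\left(r,R \right)} = r + r \left(38 - r\right)$ ($N{\left(r,R \right)} = \left(38 - r\right) r + r = r \left(38 - r\right) + r = r + r \left(38 - r\right)$)
$\left(-971262 + N{\left(h{\left(27 \right)},108 - 906 \right)}\right) + 1698653 = \left(-971262 + 27 \left(39 - 27\right)\right) + 1698653 = \left(-971262 + 27 \cdot 12\right) + 1698653 = \left(-971262 + 324\right) + 1698653 = -970938 + 1698653 = 727715$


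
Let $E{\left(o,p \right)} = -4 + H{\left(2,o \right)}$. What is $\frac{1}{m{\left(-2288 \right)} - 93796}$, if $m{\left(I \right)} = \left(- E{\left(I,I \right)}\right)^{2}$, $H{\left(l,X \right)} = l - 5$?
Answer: $- \frac{1}{93747} \approx -1.0667 \cdot 10^{-5}$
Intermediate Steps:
$H{\left(l,X \right)} = -5 + l$ ($H{\left(l,X \right)} = l - 5 = -5 + l$)
$E{\left(o,p \right)} = -7$ ($E{\left(o,p \right)} = -4 + \left(-5 + 2\right) = -4 - 3 = -7$)
$m{\left(I \right)} = 49$ ($m{\left(I \right)} = \left(\left(-1\right) \left(-7\right)\right)^{2} = 7^{2} = 49$)
$\frac{1}{m{\left(-2288 \right)} - 93796} = \frac{1}{49 - 93796} = \frac{1}{-93747} = - \frac{1}{93747}$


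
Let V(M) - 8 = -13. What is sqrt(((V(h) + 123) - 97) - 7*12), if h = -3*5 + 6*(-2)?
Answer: 3*I*sqrt(7) ≈ 7.9373*I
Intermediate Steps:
h = -27 (h = -15 - 12 = -27)
V(M) = -5 (V(M) = 8 - 13 = -5)
sqrt(((V(h) + 123) - 97) - 7*12) = sqrt(((-5 + 123) - 97) - 7*12) = sqrt((118 - 97) - 84) = sqrt(21 - 84) = sqrt(-63) = 3*I*sqrt(7)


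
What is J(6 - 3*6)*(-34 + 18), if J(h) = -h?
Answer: -192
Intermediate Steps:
J(6 - 3*6)*(-34 + 18) = (-(6 - 3*6))*(-34 + 18) = -(6 - 18)*(-16) = -1*(-12)*(-16) = 12*(-16) = -192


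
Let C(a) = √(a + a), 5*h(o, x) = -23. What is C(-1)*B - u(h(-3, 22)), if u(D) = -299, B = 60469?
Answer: 299 + 60469*I*√2 ≈ 299.0 + 85516.0*I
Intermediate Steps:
h(o, x) = -23/5 (h(o, x) = (⅕)*(-23) = -23/5)
C(a) = √2*√a (C(a) = √(2*a) = √2*√a)
C(-1)*B - u(h(-3, 22)) = (√2*√(-1))*60469 - 1*(-299) = (√2*I)*60469 + 299 = (I*√2)*60469 + 299 = 60469*I*√2 + 299 = 299 + 60469*I*√2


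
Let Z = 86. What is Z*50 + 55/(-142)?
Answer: 610545/142 ≈ 4299.6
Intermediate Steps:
Z*50 + 55/(-142) = 86*50 + 55/(-142) = 4300 + 55*(-1/142) = 4300 - 55/142 = 610545/142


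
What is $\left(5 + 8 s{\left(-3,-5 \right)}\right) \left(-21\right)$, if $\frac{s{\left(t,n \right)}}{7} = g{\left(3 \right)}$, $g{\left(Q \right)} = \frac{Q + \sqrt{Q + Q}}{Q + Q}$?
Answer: $-693 - 196 \sqrt{6} \approx -1173.1$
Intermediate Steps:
$g{\left(Q \right)} = \frac{Q + \sqrt{2} \sqrt{Q}}{2 Q}$ ($g{\left(Q \right)} = \frac{Q + \sqrt{2 Q}}{2 Q} = \left(Q + \sqrt{2} \sqrt{Q}\right) \frac{1}{2 Q} = \frac{Q + \sqrt{2} \sqrt{Q}}{2 Q}$)
$s{\left(t,n \right)} = \frac{7}{2} + \frac{7 \sqrt{6}}{6}$ ($s{\left(t,n \right)} = 7 \left(\frac{1}{2} + \frac{\sqrt{2}}{2 \sqrt{3}}\right) = 7 \left(\frac{1}{2} + \frac{\sqrt{2} \frac{\sqrt{3}}{3}}{2}\right) = 7 \left(\frac{1}{2} + \frac{\sqrt{6}}{6}\right) = \frac{7}{2} + \frac{7 \sqrt{6}}{6}$)
$\left(5 + 8 s{\left(-3,-5 \right)}\right) \left(-21\right) = \left(5 + 8 \left(\frac{7}{2} + \frac{7 \sqrt{6}}{6}\right)\right) \left(-21\right) = \left(5 + \left(28 + \frac{28 \sqrt{6}}{3}\right)\right) \left(-21\right) = \left(33 + \frac{28 \sqrt{6}}{3}\right) \left(-21\right) = -693 - 196 \sqrt{6}$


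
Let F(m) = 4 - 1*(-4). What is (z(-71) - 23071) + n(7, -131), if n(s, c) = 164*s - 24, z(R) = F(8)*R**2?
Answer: 18381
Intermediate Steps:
F(m) = 8 (F(m) = 4 + 4 = 8)
z(R) = 8*R**2
n(s, c) = -24 + 164*s
(z(-71) - 23071) + n(7, -131) = (8*(-71)**2 - 23071) + (-24 + 164*7) = (8*5041 - 23071) + (-24 + 1148) = (40328 - 23071) + 1124 = 17257 + 1124 = 18381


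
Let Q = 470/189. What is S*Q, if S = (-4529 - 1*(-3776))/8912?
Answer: -58985/280728 ≈ -0.21011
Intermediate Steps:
S = -753/8912 (S = (-4529 + 3776)*(1/8912) = -753*1/8912 = -753/8912 ≈ -0.084493)
Q = 470/189 (Q = 470*(1/189) = 470/189 ≈ 2.4868)
S*Q = -753/8912*470/189 = -58985/280728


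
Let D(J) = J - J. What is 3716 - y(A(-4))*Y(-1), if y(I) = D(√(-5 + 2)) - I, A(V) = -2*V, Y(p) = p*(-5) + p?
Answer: 3748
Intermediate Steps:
Y(p) = -4*p (Y(p) = -5*p + p = -4*p)
D(J) = 0
y(I) = -I (y(I) = 0 - I = -I)
3716 - y(A(-4))*Y(-1) = 3716 - (-(-2)*(-4))*(-4*(-1)) = 3716 - (-1*8)*4 = 3716 - (-8)*4 = 3716 - 1*(-32) = 3716 + 32 = 3748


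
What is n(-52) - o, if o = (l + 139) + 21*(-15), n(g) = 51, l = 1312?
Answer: -1085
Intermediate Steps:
o = 1136 (o = (1312 + 139) + 21*(-15) = 1451 - 315 = 1136)
n(-52) - o = 51 - 1*1136 = 51 - 1136 = -1085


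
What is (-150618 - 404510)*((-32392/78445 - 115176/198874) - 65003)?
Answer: 281479287077293970952/7800335465 ≈ 3.6086e+10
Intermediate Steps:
(-150618 - 404510)*((-32392/78445 - 115176/198874) - 65003) = -555128*((-32392*1/78445 - 115176*1/198874) - 65003) = -555128*((-32392/78445 - 57588/99437) - 65003) = -555128*(-7738453964/7800335465 - 65003) = -555128*(-507052944685359/7800335465) = 281479287077293970952/7800335465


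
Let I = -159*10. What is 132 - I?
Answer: 1722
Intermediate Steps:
I = -1590 (I = -1*1590 = -1590)
132 - I = 132 - 1*(-1590) = 132 + 1590 = 1722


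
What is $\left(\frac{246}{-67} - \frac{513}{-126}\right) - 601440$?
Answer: $- \frac{564150345}{938} \approx -6.0144 \cdot 10^{5}$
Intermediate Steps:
$\left(\frac{246}{-67} - \frac{513}{-126}\right) - 601440 = \left(246 \left(- \frac{1}{67}\right) - - \frac{57}{14}\right) - 601440 = \left(- \frac{246}{67} + \frac{57}{14}\right) - 601440 = \frac{375}{938} - 601440 = - \frac{564150345}{938}$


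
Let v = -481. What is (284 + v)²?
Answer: 38809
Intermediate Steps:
(284 + v)² = (284 - 481)² = (-197)² = 38809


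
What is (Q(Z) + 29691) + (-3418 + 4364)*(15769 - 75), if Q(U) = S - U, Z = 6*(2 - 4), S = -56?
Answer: 14876171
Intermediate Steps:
Z = -12 (Z = 6*(-2) = -12)
Q(U) = -56 - U
(Q(Z) + 29691) + (-3418 + 4364)*(15769 - 75) = ((-56 - 1*(-12)) + 29691) + (-3418 + 4364)*(15769 - 75) = ((-56 + 12) + 29691) + 946*15694 = (-44 + 29691) + 14846524 = 29647 + 14846524 = 14876171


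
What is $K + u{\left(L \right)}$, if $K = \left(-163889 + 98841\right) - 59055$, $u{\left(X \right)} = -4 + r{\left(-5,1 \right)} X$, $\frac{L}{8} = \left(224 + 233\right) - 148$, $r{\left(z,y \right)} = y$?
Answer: $-121635$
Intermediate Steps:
$L = 2472$ ($L = 8 \left(\left(224 + 233\right) - 148\right) = 8 \left(457 - 148\right) = 8 \cdot 309 = 2472$)
$u{\left(X \right)} = -4 + X$ ($u{\left(X \right)} = -4 + 1 X = -4 + X$)
$K = -124103$ ($K = -65048 - 59055 = -124103$)
$K + u{\left(L \right)} = -124103 + \left(-4 + 2472\right) = -124103 + 2468 = -121635$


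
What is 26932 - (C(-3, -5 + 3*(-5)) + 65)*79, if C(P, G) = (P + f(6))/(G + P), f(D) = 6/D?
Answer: 501173/23 ≈ 21790.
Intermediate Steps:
C(P, G) = (1 + P)/(G + P) (C(P, G) = (P + 6/6)/(G + P) = (P + 6*(1/6))/(G + P) = (P + 1)/(G + P) = (1 + P)/(G + P))
26932 - (C(-3, -5 + 3*(-5)) + 65)*79 = 26932 - ((1 - 3)/((-5 + 3*(-5)) - 3) + 65)*79 = 26932 - (-2/((-5 - 15) - 3) + 65)*79 = 26932 - (-2/(-20 - 3) + 65)*79 = 26932 - (-2/(-23) + 65)*79 = 26932 - (-1/23*(-2) + 65)*79 = 26932 - (2/23 + 65)*79 = 26932 - 1497*79/23 = 26932 - 1*118263/23 = 26932 - 118263/23 = 501173/23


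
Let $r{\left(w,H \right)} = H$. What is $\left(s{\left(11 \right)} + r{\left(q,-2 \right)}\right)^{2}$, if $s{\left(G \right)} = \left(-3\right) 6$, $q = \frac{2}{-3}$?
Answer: $400$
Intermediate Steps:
$q = - \frac{2}{3}$ ($q = 2 \left(- \frac{1}{3}\right) = - \frac{2}{3} \approx -0.66667$)
$s{\left(G \right)} = -18$
$\left(s{\left(11 \right)} + r{\left(q,-2 \right)}\right)^{2} = \left(-18 - 2\right)^{2} = \left(-20\right)^{2} = 400$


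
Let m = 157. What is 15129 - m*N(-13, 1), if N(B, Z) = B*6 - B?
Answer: 25334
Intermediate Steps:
N(B, Z) = 5*B (N(B, Z) = 6*B - B = 5*B)
15129 - m*N(-13, 1) = 15129 - 157*5*(-13) = 15129 - 157*(-65) = 15129 - 1*(-10205) = 15129 + 10205 = 25334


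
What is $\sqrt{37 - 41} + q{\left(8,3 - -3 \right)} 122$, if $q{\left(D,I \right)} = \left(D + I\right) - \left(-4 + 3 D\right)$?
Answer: $-732 + 2 i \approx -732.0 + 2.0 i$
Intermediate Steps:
$q{\left(D,I \right)} = 4 + I - 2 D$
$\sqrt{37 - 41} + q{\left(8,3 - -3 \right)} 122 = \sqrt{37 - 41} + \left(4 + \left(3 - -3\right) - 16\right) 122 = \sqrt{-4} + \left(4 + \left(3 + 3\right) - 16\right) 122 = 2 i + \left(4 + 6 - 16\right) 122 = 2 i - 732 = -732 + 2 i$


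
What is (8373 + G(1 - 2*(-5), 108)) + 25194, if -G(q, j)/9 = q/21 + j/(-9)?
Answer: 235692/7 ≈ 33670.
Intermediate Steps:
G(q, j) = j - 3*q/7 (G(q, j) = -9*(q/21 + j/(-9)) = -9*(q*(1/21) + j*(-⅑)) = -9*(q/21 - j/9) = -9*(-j/9 + q/21) = j - 3*q/7)
(8373 + G(1 - 2*(-5), 108)) + 25194 = (8373 + (108 - 3*(1 - 2*(-5))/7)) + 25194 = (8373 + (108 - 3*(1 + 10)/7)) + 25194 = (8373 + (108 - 3/7*11)) + 25194 = (8373 + (108 - 33/7)) + 25194 = (8373 + 723/7) + 25194 = 59334/7 + 25194 = 235692/7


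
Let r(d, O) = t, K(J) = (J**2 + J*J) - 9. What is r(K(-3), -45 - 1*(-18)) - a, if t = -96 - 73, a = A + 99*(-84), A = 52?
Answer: 8095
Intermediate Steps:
K(J) = -9 + 2*J**2 (K(J) = (J**2 + J**2) - 9 = 2*J**2 - 9 = -9 + 2*J**2)
a = -8264 (a = 52 + 99*(-84) = 52 - 8316 = -8264)
t = -169
r(d, O) = -169
r(K(-3), -45 - 1*(-18)) - a = -169 - 1*(-8264) = -169 + 8264 = 8095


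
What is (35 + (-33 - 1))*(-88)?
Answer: -88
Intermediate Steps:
(35 + (-33 - 1))*(-88) = (35 - 34)*(-88) = 1*(-88) = -88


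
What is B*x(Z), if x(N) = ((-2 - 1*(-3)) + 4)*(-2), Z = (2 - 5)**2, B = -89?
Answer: 890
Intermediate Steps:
Z = 9 (Z = (-3)**2 = 9)
x(N) = -10 (x(N) = ((-2 + 3) + 4)*(-2) = (1 + 4)*(-2) = 5*(-2) = -10)
B*x(Z) = -89*(-10) = 890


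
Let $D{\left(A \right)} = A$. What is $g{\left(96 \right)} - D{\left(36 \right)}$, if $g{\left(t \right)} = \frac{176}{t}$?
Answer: $- \frac{205}{6} \approx -34.167$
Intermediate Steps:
$g{\left(96 \right)} - D{\left(36 \right)} = \frac{176}{96} - 36 = 176 \cdot \frac{1}{96} - 36 = \frac{11}{6} - 36 = - \frac{205}{6}$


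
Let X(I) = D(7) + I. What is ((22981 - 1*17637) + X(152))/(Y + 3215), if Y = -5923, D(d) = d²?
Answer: -5545/2708 ≈ -2.0476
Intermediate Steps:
X(I) = 49 + I (X(I) = 7² + I = 49 + I)
((22981 - 1*17637) + X(152))/(Y + 3215) = ((22981 - 1*17637) + (49 + 152))/(-5923 + 3215) = ((22981 - 17637) + 201)/(-2708) = (5344 + 201)*(-1/2708) = 5545*(-1/2708) = -5545/2708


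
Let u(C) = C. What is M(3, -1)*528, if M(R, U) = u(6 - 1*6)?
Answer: 0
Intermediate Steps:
M(R, U) = 0 (M(R, U) = 6 - 1*6 = 6 - 6 = 0)
M(3, -1)*528 = 0*528 = 0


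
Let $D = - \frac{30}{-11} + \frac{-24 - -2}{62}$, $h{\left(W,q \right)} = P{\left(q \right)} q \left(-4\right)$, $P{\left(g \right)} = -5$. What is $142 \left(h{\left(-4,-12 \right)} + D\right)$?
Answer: $- \frac{11506402}{341} \approx -33743.0$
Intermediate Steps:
$h{\left(W,q \right)} = 20 q$ ($h{\left(W,q \right)} = - 5 q \left(-4\right) = 20 q$)
$D = \frac{809}{341}$ ($D = \left(-30\right) \left(- \frac{1}{11}\right) + \left(-24 + 2\right) \frac{1}{62} = \frac{30}{11} - \frac{11}{31} = \frac{809}{341} \approx 2.3724$)
$142 \left(h{\left(-4,-12 \right)} + D\right) = 142 \left(20 \left(-12\right) + \frac{809}{341}\right) = 142 \left(-240 + \frac{809}{341}\right) = 142 \left(- \frac{81031}{341}\right) = - \frac{11506402}{341}$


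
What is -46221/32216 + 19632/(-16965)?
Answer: -472201259/182181480 ≈ -2.5919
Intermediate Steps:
-46221/32216 + 19632/(-16965) = -46221*1/32216 + 19632*(-1/16965) = -46221/32216 - 6544/5655 = -472201259/182181480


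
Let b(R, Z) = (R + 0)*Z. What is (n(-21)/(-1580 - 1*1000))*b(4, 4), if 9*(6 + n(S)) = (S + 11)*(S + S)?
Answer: -488/1935 ≈ -0.25220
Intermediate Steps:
b(R, Z) = R*Z
n(S) = -6 + 2*S*(11 + S)/9 (n(S) = -6 + ((S + 11)*(S + S))/9 = -6 + ((11 + S)*(2*S))/9 = -6 + (2*S*(11 + S))/9 = -6 + 2*S*(11 + S)/9)
(n(-21)/(-1580 - 1*1000))*b(4, 4) = ((-6 + (2/9)*(-21)² + (22/9)*(-21))/(-1580 - 1*1000))*(4*4) = ((-6 + (2/9)*441 - 154/3)/(-1580 - 1000))*16 = ((-6 + 98 - 154/3)/(-2580))*16 = ((122/3)*(-1/2580))*16 = -61/3870*16 = -488/1935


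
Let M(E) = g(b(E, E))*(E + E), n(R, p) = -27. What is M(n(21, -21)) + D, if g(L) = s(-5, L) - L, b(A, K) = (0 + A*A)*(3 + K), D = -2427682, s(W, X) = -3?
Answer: -3372304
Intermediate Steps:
b(A, K) = A²*(3 + K) (b(A, K) = (0 + A²)*(3 + K) = A²*(3 + K))
g(L) = -3 - L
M(E) = 2*E*(-3 - E²*(3 + E)) (M(E) = (-3 - E²*(3 + E))*(E + E) = (-3 - E²*(3 + E))*(2*E) = 2*E*(-3 - E²*(3 + E)))
M(n(21, -21)) + D = -2*(-27)*(3 + (-27)²*(3 - 27)) - 2427682 = -2*(-27)*(3 + 729*(-24)) - 2427682 = -2*(-27)*(3 - 17496) - 2427682 = -2*(-27)*(-17493) - 2427682 = -944622 - 2427682 = -3372304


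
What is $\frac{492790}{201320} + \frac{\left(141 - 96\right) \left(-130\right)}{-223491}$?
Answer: $\frac{3710395063}{1499773604} \approx 2.474$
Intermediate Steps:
$\frac{492790}{201320} + \frac{\left(141 - 96\right) \left(-130\right)}{-223491} = 492790 \cdot \frac{1}{201320} + 45 \left(-130\right) \left(- \frac{1}{223491}\right) = \frac{49279}{20132} - - \frac{1950}{74497} = \frac{49279}{20132} + \frac{1950}{74497} = \frac{3710395063}{1499773604}$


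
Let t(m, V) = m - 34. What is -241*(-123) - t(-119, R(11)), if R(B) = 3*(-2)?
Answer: 29796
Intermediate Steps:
R(B) = -6
t(m, V) = -34 + m
-241*(-123) - t(-119, R(11)) = -241*(-123) - (-34 - 119) = 29643 - 1*(-153) = 29643 + 153 = 29796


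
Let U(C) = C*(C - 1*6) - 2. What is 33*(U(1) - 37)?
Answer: -1452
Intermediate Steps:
U(C) = -2 + C*(-6 + C) (U(C) = C*(C - 6) - 2 = C*(-6 + C) - 2 = -2 + C*(-6 + C))
33*(U(1) - 37) = 33*((-2 + 1² - 6*1) - 37) = 33*((-2 + 1 - 6) - 37) = 33*(-7 - 37) = 33*(-44) = -1452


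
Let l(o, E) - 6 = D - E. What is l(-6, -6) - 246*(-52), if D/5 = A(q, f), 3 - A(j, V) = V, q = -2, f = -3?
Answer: 12834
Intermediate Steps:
A(j, V) = 3 - V
D = 30 (D = 5*(3 - 1*(-3)) = 5*(3 + 3) = 5*6 = 30)
l(o, E) = 36 - E (l(o, E) = 6 + (30 - E) = 36 - E)
l(-6, -6) - 246*(-52) = (36 - 1*(-6)) - 246*(-52) = (36 + 6) + 12792 = 42 + 12792 = 12834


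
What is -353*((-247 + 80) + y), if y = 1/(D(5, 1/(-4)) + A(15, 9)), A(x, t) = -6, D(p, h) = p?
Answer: 59304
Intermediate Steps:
y = -1 (y = 1/(5 - 6) = 1/(-1) = -1)
-353*((-247 + 80) + y) = -353*((-247 + 80) - 1) = -353*(-167 - 1) = -353*(-168) = 59304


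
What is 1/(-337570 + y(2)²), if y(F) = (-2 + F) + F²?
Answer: -1/337554 ≈ -2.9625e-6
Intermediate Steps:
y(F) = -2 + F + F²
1/(-337570 + y(2)²) = 1/(-337570 + (-2 + 2 + 2²)²) = 1/(-337570 + (-2 + 2 + 4)²) = 1/(-337570 + 4²) = 1/(-337570 + 16) = 1/(-337554) = -1/337554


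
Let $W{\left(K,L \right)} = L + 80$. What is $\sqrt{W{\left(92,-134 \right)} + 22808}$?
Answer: $\sqrt{22754} \approx 150.84$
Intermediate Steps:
$W{\left(K,L \right)} = 80 + L$
$\sqrt{W{\left(92,-134 \right)} + 22808} = \sqrt{\left(80 - 134\right) + 22808} = \sqrt{-54 + 22808} = \sqrt{22754}$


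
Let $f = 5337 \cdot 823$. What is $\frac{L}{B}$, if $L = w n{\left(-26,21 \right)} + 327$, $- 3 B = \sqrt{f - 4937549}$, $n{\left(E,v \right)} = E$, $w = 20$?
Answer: $- \frac{579 i \sqrt{545198}}{545198} \approx - 0.78415 i$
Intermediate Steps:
$f = 4392351$
$B = - \frac{i \sqrt{545198}}{3}$ ($B = - \frac{\sqrt{4392351 - 4937549}}{3} = - \frac{\sqrt{-545198}}{3} = - \frac{i \sqrt{545198}}{3} \approx - 246.13 i$)
$L = -193$ ($L = 20 \left(-26\right) + 327 = -520 + 327 = -193$)
$\frac{L}{B} = - \frac{193}{\left(- \frac{1}{3}\right) i \sqrt{545198}} = - 193 \frac{3 i \sqrt{545198}}{545198} = - \frac{579 i \sqrt{545198}}{545198}$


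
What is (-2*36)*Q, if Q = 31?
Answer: -2232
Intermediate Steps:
(-2*36)*Q = -2*36*31 = -72*31 = -2232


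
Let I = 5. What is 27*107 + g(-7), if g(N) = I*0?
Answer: 2889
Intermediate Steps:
g(N) = 0 (g(N) = 5*0 = 0)
27*107 + g(-7) = 27*107 + 0 = 2889 + 0 = 2889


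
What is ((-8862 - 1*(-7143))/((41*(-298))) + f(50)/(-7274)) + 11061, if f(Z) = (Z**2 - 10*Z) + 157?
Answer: 245754624858/22218433 ≈ 11061.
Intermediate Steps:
f(Z) = 157 + Z**2 - 10*Z
((-8862 - 1*(-7143))/((41*(-298))) + f(50)/(-7274)) + 11061 = ((-8862 - 1*(-7143))/((41*(-298))) + (157 + 50**2 - 10*50)/(-7274)) + 11061 = ((-8862 + 7143)/(-12218) + (157 + 2500 - 500)*(-1/7274)) + 11061 = (-1719*(-1/12218) + 2157*(-1/7274)) + 11061 = (1719/12218 - 2157/7274) + 11061 = -3462555/22218433 + 11061 = 245754624858/22218433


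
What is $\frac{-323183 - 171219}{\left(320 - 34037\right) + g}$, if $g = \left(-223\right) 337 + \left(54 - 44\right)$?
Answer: $\frac{247201}{54429} \approx 4.5417$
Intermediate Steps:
$g = -75141$ ($g = -75151 + 10 = -75141$)
$\frac{-323183 - 171219}{\left(320 - 34037\right) + g} = \frac{-323183 - 171219}{\left(320 - 34037\right) - 75141} = - \frac{494402}{\left(320 - 34037\right) - 75141} = - \frac{494402}{-33717 - 75141} = - \frac{494402}{-108858} = \left(-494402\right) \left(- \frac{1}{108858}\right) = \frac{247201}{54429}$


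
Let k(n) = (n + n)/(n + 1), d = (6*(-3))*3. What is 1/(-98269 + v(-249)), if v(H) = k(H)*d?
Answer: -62/6099401 ≈ -1.0165e-5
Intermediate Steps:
d = -54 (d = -18*3 = -54)
k(n) = 2*n/(1 + n) (k(n) = (2*n)/(1 + n) = 2*n/(1 + n))
v(H) = -108*H/(1 + H) (v(H) = (2*H/(1 + H))*(-54) = -108*H/(1 + H))
1/(-98269 + v(-249)) = 1/(-98269 - 108*(-249)/(1 - 249)) = 1/(-98269 - 108*(-249)/(-248)) = 1/(-98269 - 108*(-249)*(-1/248)) = 1/(-98269 - 6723/62) = 1/(-6099401/62) = -62/6099401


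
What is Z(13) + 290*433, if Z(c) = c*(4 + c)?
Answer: 125791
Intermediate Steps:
Z(13) + 290*433 = 13*(4 + 13) + 290*433 = 13*17 + 125570 = 221 + 125570 = 125791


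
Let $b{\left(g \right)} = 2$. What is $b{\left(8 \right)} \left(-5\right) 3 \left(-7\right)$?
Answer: $210$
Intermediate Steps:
$b{\left(8 \right)} \left(-5\right) 3 \left(-7\right) = 2 \left(-5\right) 3 \left(-7\right) = \left(-10\right) \left(-21\right) = 210$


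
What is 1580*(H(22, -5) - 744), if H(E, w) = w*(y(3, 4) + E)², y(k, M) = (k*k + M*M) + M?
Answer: -21723420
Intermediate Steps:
y(k, M) = M + M² + k² (y(k, M) = (k² + M²) + M = (M² + k²) + M = M + M² + k²)
H(E, w) = w*(29 + E)² (H(E, w) = w*((4 + 4² + 3²) + E)² = w*((4 + 16 + 9) + E)² = w*(29 + E)²)
1580*(H(22, -5) - 744) = 1580*(-5*(29 + 22)² - 744) = 1580*(-5*51² - 744) = 1580*(-5*2601 - 744) = 1580*(-13005 - 744) = 1580*(-13749) = -21723420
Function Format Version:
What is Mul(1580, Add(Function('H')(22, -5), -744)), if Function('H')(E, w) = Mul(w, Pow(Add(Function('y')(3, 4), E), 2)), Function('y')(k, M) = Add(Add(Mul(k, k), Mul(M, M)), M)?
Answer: -21723420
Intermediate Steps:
Function('y')(k, M) = Add(M, Pow(M, 2), Pow(k, 2)) (Function('y')(k, M) = Add(Add(Pow(k, 2), Pow(M, 2)), M) = Add(Add(Pow(M, 2), Pow(k, 2)), M) = Add(M, Pow(M, 2), Pow(k, 2)))
Function('H')(E, w) = Mul(w, Pow(Add(29, E), 2)) (Function('H')(E, w) = Mul(w, Pow(Add(Add(4, Pow(4, 2), Pow(3, 2)), E), 2)) = Mul(w, Pow(Add(Add(4, 16, 9), E), 2)) = Mul(w, Pow(Add(29, E), 2)))
Mul(1580, Add(Function('H')(22, -5), -744)) = Mul(1580, Add(Mul(-5, Pow(Add(29, 22), 2)), -744)) = Mul(1580, Add(Mul(-5, Pow(51, 2)), -744)) = Mul(1580, Add(Mul(-5, 2601), -744)) = Mul(1580, Add(-13005, -744)) = Mul(1580, -13749) = -21723420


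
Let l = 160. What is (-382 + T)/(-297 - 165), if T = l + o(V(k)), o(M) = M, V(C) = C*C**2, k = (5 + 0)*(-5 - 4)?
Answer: 30449/154 ≈ 197.72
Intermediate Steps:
k = -45 (k = 5*(-9) = -45)
V(C) = C**3
T = -90965 (T = 160 + (-45)**3 = 160 - 91125 = -90965)
(-382 + T)/(-297 - 165) = (-382 - 90965)/(-297 - 165) = -91347/(-462) = -91347*(-1/462) = 30449/154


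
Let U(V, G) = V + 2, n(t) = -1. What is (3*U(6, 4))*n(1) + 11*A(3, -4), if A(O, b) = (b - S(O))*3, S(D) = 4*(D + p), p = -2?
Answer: -288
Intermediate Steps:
S(D) = -8 + 4*D (S(D) = 4*(D - 2) = 4*(-2 + D) = -8 + 4*D)
U(V, G) = 2 + V
A(O, b) = 24 - 12*O + 3*b (A(O, b) = (b - (-8 + 4*O))*3 = (b + (8 - 4*O))*3 = (8 + b - 4*O)*3 = 24 - 12*O + 3*b)
(3*U(6, 4))*n(1) + 11*A(3, -4) = (3*(2 + 6))*(-1) + 11*(24 - 12*3 + 3*(-4)) = (3*8)*(-1) + 11*(24 - 36 - 12) = 24*(-1) + 11*(-24) = -24 - 264 = -288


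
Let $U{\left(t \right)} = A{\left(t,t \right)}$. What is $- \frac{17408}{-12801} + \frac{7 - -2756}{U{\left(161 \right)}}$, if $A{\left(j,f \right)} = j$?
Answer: $\frac{2245403}{121233} \approx 18.521$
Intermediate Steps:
$U{\left(t \right)} = t$
$- \frac{17408}{-12801} + \frac{7 - -2756}{U{\left(161 \right)}} = - \frac{17408}{-12801} + \frac{7 - -2756}{161} = \left(-17408\right) \left(- \frac{1}{12801}\right) + \left(7 + 2756\right) \frac{1}{161} = \frac{1024}{753} + 2763 \cdot \frac{1}{161} = \frac{1024}{753} + \frac{2763}{161} = \frac{2245403}{121233}$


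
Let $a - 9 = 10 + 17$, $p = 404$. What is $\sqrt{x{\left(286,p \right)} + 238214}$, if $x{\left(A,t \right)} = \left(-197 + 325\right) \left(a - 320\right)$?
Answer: $\sqrt{201862} \approx 449.29$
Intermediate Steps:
$a = 36$ ($a = 9 + \left(10 + 17\right) = 9 + 27 = 36$)
$x{\left(A,t \right)} = -36352$ ($x{\left(A,t \right)} = \left(-197 + 325\right) \left(36 - 320\right) = 128 \left(-284\right) = -36352$)
$\sqrt{x{\left(286,p \right)} + 238214} = \sqrt{-36352 + 238214} = \sqrt{201862}$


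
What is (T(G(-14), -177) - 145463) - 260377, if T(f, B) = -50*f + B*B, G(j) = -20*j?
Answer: -388511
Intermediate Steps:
T(f, B) = B**2 - 50*f (T(f, B) = -50*f + B**2 = B**2 - 50*f)
(T(G(-14), -177) - 145463) - 260377 = (((-177)**2 - (-1000)*(-14)) - 145463) - 260377 = ((31329 - 50*280) - 145463) - 260377 = ((31329 - 14000) - 145463) - 260377 = (17329 - 145463) - 260377 = -128134 - 260377 = -388511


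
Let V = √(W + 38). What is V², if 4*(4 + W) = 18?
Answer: 77/2 ≈ 38.500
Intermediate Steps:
W = ½ (W = -4 + (¼)*18 = -4 + 9/2 = ½ ≈ 0.50000)
V = √154/2 (V = √(½ + 38) = √(77/2) = √154/2 ≈ 6.2048)
V² = (√154/2)² = 77/2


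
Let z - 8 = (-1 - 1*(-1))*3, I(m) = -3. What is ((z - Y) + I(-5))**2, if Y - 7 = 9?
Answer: 121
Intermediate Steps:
Y = 16 (Y = 7 + 9 = 16)
z = 8 (z = 8 + (-1 - 1*(-1))*3 = 8 + (-1 + 1)*3 = 8 + 0*3 = 8 + 0 = 8)
((z - Y) + I(-5))**2 = ((8 - 1*16) - 3)**2 = ((8 - 16) - 3)**2 = (-8 - 3)**2 = (-11)**2 = 121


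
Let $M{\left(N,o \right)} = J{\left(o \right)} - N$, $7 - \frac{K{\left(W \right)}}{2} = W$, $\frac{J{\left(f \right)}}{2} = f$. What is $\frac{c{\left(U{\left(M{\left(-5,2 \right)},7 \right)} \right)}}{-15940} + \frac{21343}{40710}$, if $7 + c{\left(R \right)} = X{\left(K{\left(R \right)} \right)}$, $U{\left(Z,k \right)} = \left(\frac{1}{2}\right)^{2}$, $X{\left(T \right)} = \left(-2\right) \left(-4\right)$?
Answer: $\frac{34016671}{64891740} \approx 0.52421$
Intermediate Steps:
$J{\left(f \right)} = 2 f$
$K{\left(W \right)} = 14 - 2 W$
$X{\left(T \right)} = 8$
$M{\left(N,o \right)} = - N + 2 o$ ($M{\left(N,o \right)} = 2 o - N = - N + 2 o$)
$U{\left(Z,k \right)} = \frac{1}{4}$ ($U{\left(Z,k \right)} = \left(\frac{1}{2}\right)^{2} = \frac{1}{4}$)
$c{\left(R \right)} = 1$ ($c{\left(R \right)} = -7 + 8 = 1$)
$\frac{c{\left(U{\left(M{\left(-5,2 \right)},7 \right)} \right)}}{-15940} + \frac{21343}{40710} = 1 \frac{1}{-15940} + \frac{21343}{40710} = 1 \left(- \frac{1}{15940}\right) + 21343 \cdot \frac{1}{40710} = - \frac{1}{15940} + \frac{21343}{40710} = \frac{34016671}{64891740}$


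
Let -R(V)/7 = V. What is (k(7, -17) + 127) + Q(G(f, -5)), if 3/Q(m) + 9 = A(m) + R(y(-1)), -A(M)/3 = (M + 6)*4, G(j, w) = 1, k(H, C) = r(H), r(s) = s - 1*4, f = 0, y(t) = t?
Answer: 11177/86 ≈ 129.97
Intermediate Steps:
R(V) = -7*V
r(s) = -4 + s (r(s) = s - 4 = -4 + s)
k(H, C) = -4 + H
A(M) = -72 - 12*M (A(M) = -3*(M + 6)*4 = -3*(6 + M)*4 = -3*(24 + 4*M) = -72 - 12*M)
Q(m) = 3/(-74 - 12*m) (Q(m) = 3/(-9 + ((-72 - 12*m) - 7*(-1))) = 3/(-9 + ((-72 - 12*m) + 7)) = 3/(-9 + (-65 - 12*m)) = 3/(-74 - 12*m))
(k(7, -17) + 127) + Q(G(f, -5)) = ((-4 + 7) + 127) - 3/(74 + 12*1) = (3 + 127) - 3/(74 + 12) = 130 - 3/86 = 11177/86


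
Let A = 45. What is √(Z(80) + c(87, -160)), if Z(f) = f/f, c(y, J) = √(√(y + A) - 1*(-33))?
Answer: √(1 + √(33 + 2*√33)) ≈ 2.7695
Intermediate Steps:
c(y, J) = √(33 + √(45 + y)) (c(y, J) = √(√(y + 45) - 1*(-33)) = √(√(45 + y) + 33) = √(33 + √(45 + y)))
Z(f) = 1
√(Z(80) + c(87, -160)) = √(1 + √(33 + √(45 + 87))) = √(1 + √(33 + √132)) = √(1 + √(33 + 2*√33))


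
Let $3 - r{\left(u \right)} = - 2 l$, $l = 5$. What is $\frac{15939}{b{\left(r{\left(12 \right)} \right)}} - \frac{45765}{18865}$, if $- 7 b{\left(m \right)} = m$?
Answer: $- \frac{421083918}{49049} \approx -8585.0$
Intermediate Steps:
$r{\left(u \right)} = 13$ ($r{\left(u \right)} = 3 - \left(-2\right) 5 = 3 - -10 = 3 + 10 = 13$)
$b{\left(m \right)} = - \frac{m}{7}$
$\frac{15939}{b{\left(r{\left(12 \right)} \right)}} - \frac{45765}{18865} = \frac{15939}{\left(- \frac{1}{7}\right) 13} - \frac{45765}{18865} = \frac{15939}{- \frac{13}{7}} - \frac{9153}{3773} = 15939 \left(- \frac{7}{13}\right) - \frac{9153}{3773} = - \frac{111573}{13} - \frac{9153}{3773} = - \frac{421083918}{49049}$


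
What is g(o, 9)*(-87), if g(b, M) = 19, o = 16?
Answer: -1653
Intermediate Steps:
g(o, 9)*(-87) = 19*(-87) = -1653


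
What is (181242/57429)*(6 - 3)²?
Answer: 20138/709 ≈ 28.403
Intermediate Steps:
(181242/57429)*(6 - 3)² = (181242*(1/57429))*3² = (20138/6381)*9 = 20138/709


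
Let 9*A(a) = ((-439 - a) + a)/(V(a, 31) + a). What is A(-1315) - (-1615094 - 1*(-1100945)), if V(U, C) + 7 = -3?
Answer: 6131227264/11925 ≈ 5.1415e+5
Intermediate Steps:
V(U, C) = -10 (V(U, C) = -7 - 3 = -10)
A(a) = -439/(9*(-10 + a)) (A(a) = (((-439 - a) + a)/(-10 + a))/9 = (-439/(-10 + a))/9 = -439/(9*(-10 + a)))
A(-1315) - (-1615094 - 1*(-1100945)) = -439/(-90 + 9*(-1315)) - (-1615094 - 1*(-1100945)) = -439/(-90 - 11835) - (-1615094 + 1100945) = -439/(-11925) - 1*(-514149) = -439*(-1/11925) + 514149 = 439/11925 + 514149 = 6131227264/11925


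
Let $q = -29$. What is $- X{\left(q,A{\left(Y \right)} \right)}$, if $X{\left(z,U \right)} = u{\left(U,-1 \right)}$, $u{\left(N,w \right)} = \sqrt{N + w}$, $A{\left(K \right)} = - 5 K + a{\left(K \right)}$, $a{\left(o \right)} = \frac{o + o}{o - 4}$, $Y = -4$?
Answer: $- 2 \sqrt{5} \approx -4.4721$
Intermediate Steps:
$a{\left(o \right)} = \frac{2 o}{-4 + o}$
$A{\left(K \right)} = - 5 K + \frac{2 K}{-4 + K}$
$X{\left(z,U \right)} = \sqrt{-1 + U}$ ($X{\left(z,U \right)} = \sqrt{U - 1} = \sqrt{-1 + U}$)
$- X{\left(q,A{\left(Y \right)} \right)} = - \sqrt{-1 - \frac{4 \left(22 - -20\right)}{-4 - 4}} = - \sqrt{-1 - \frac{4 \left(22 + 20\right)}{-8}} = - \sqrt{-1 - \left(- \frac{1}{2}\right) 42} = - \sqrt{-1 + 21} = - \sqrt{20} = - 2 \sqrt{5}$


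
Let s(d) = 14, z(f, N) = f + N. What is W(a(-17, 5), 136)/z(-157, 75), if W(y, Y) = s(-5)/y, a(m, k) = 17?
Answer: -7/697 ≈ -0.010043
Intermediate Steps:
z(f, N) = N + f
W(y, Y) = 14/y
W(a(-17, 5), 136)/z(-157, 75) = (14/17)/(75 - 157) = (14*(1/17))/(-82) = (14/17)*(-1/82) = -7/697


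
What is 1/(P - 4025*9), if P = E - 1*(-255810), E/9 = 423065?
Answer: 1/4027170 ≈ 2.4831e-7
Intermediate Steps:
E = 3807585 (E = 9*423065 = 3807585)
P = 4063395 (P = 3807585 - 1*(-255810) = 3807585 + 255810 = 4063395)
1/(P - 4025*9) = 1/(4063395 - 4025*9) = 1/(4063395 - 36225) = 1/4027170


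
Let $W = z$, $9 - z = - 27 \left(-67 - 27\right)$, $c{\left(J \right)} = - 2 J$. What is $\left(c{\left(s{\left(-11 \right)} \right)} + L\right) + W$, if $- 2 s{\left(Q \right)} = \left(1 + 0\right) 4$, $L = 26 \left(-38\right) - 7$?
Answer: $-3520$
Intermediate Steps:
$L = -995$ ($L = -988 - 7 = -995$)
$s{\left(Q \right)} = -2$ ($s{\left(Q \right)} = - \frac{\left(1 + 0\right) 4}{2} = - \frac{1 \cdot 4}{2} = \left(- \frac{1}{2}\right) 4 = -2$)
$z = -2529$ ($z = 9 - - 27 \left(-67 - 27\right) = 9 - \left(-27\right) \left(-94\right) = 9 - 2538 = -2529$)
$W = -2529$
$\left(c{\left(s{\left(-11 \right)} \right)} + L\right) + W = \left(\left(-2\right) \left(-2\right) - 995\right) - 2529 = \left(4 - 995\right) - 2529 = -991 - 2529 = -3520$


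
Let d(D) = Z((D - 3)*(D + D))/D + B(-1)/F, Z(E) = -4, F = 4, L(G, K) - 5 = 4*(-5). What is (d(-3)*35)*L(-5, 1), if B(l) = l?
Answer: -2275/4 ≈ -568.75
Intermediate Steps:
L(G, K) = -15 (L(G, K) = 5 + 4*(-5) = 5 - 20 = -15)
d(D) = -¼ - 4/D (d(D) = -4/D - 1/4 = -4/D - 1*¼ = -4/D - ¼ = -¼ - 4/D)
(d(-3)*35)*L(-5, 1) = (((¼)*(-16 - 1*(-3))/(-3))*35)*(-15) = (((¼)*(-⅓)*(-16 + 3))*35)*(-15) = (((¼)*(-⅓)*(-13))*35)*(-15) = ((13/12)*35)*(-15) = (455/12)*(-15) = -2275/4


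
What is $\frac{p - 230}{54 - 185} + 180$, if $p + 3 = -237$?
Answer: $\frac{24050}{131} \approx 183.59$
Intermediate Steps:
$p = -240$ ($p = -3 - 237 = -240$)
$\frac{p - 230}{54 - 185} + 180 = \frac{-240 - 230}{54 - 185} + 180 = - \frac{470}{-131} + 180 = \left(-470\right) \left(- \frac{1}{131}\right) + 180 = \frac{470}{131} + 180 = \frac{24050}{131}$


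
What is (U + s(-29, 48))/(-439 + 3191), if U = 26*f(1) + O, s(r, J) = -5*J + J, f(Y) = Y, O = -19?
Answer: -185/2752 ≈ -0.067224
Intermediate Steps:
s(r, J) = -4*J
U = 7 (U = 26*1 - 19 = 26 - 19 = 7)
(U + s(-29, 48))/(-439 + 3191) = (7 - 4*48)/(-439 + 3191) = (7 - 192)/2752 = -185*1/2752 = -185/2752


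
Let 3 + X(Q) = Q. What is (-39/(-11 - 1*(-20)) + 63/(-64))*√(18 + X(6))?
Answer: -1021*√21/192 ≈ -24.369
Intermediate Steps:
X(Q) = -3 + Q
(-39/(-11 - 1*(-20)) + 63/(-64))*√(18 + X(6)) = (-39/(-11 - 1*(-20)) + 63/(-64))*√(18 + (-3 + 6)) = (-39/(-11 + 20) + 63*(-1/64))*√(18 + 3) = (-39/9 - 63/64)*√21 = (-39*⅑ - 63/64)*√21 = (-13/3 - 63/64)*√21 = -1021*√21/192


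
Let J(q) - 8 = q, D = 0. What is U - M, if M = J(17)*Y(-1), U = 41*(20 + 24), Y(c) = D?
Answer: 1804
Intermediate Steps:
J(q) = 8 + q
Y(c) = 0
U = 1804 (U = 41*44 = 1804)
M = 0 (M = (8 + 17)*0 = 25*0 = 0)
U - M = 1804 - 1*0 = 1804 + 0 = 1804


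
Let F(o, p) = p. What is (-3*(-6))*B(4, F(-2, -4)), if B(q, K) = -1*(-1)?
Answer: 18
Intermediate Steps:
B(q, K) = 1
(-3*(-6))*B(4, F(-2, -4)) = -3*(-6)*1 = 18*1 = 18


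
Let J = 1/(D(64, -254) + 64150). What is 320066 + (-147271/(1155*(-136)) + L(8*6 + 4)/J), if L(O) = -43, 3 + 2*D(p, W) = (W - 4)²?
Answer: -35753667757/9240 ≈ -3.8694e+6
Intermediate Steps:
D(p, W) = -3/2 + (-4 + W)²/2 (D(p, W) = -3/2 + (W - 4)²/2 = -3/2 + (-4 + W)²/2)
J = 2/194861 (J = 1/((-3/2 + (-4 - 254)²/2) + 64150) = 1/((-3/2 + (½)*(-258)²) + 64150) = 1/((-3/2 + (½)*66564) + 64150) = 1/((-3/2 + 33282) + 64150) = 1/(66561/2 + 64150) = 1/(194861/2) = 2/194861 ≈ 1.0264e-5)
320066 + (-147271/(1155*(-136)) + L(8*6 + 4)/J) = 320066 + (-147271/(1155*(-136)) - 43/2/194861) = 320066 + (-147271/(-157080) - 43*194861/2) = 320066 + (-147271*(-1/157080) - 8379023/2) = 320066 + (8663/9240 - 8379023/2) = 320066 - 38711077597/9240 = -35753667757/9240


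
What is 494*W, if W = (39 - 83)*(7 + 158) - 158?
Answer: -3664492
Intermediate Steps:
W = -7418 (W = -44*165 - 158 = -7260 - 158 = -7418)
494*W = 494*(-7418) = -3664492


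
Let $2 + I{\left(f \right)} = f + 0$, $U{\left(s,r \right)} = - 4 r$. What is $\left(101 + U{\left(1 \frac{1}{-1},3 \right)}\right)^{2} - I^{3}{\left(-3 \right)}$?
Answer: $8046$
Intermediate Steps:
$I{\left(f \right)} = -2 + f$ ($I{\left(f \right)} = -2 + \left(f + 0\right) = -2 + f$)
$\left(101 + U{\left(1 \frac{1}{-1},3 \right)}\right)^{2} - I^{3}{\left(-3 \right)} = \left(101 - 12\right)^{2} - \left(-2 - 3\right)^{3} = \left(101 - 12\right)^{2} - \left(-5\right)^{3} = 89^{2} - -125 = 7921 + 125 = 8046$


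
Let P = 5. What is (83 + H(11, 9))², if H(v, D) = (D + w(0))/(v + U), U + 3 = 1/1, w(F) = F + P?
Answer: 579121/81 ≈ 7149.6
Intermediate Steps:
w(F) = 5 + F (w(F) = F + 5 = 5 + F)
U = -2 (U = -3 + 1/1 = -3 + 1 = -2)
H(v, D) = (5 + D)/(-2 + v) (H(v, D) = (D + (5 + 0))/(v - 2) = (D + 5)/(-2 + v) = (5 + D)/(-2 + v))
(83 + H(11, 9))² = (83 + (5 + 9)/(-2 + 11))² = (83 + 14/9)² = (761/9)² = 579121/81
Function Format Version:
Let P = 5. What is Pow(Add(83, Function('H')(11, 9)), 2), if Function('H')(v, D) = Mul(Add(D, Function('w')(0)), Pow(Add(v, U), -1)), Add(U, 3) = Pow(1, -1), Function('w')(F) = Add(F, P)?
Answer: Rational(579121, 81) ≈ 7149.6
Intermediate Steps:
Function('w')(F) = Add(5, F) (Function('w')(F) = Add(F, 5) = Add(5, F))
U = -2 (U = Add(-3, Pow(1, -1)) = Add(-3, 1) = -2)
Function('H')(v, D) = Mul(Pow(Add(-2, v), -1), Add(5, D)) (Function('H')(v, D) = Mul(Add(D, Add(5, 0)), Pow(Add(v, -2), -1)) = Mul(Add(D, 5), Pow(Add(-2, v), -1)) = Mul(Add(5, D), Pow(Add(-2, v), -1)) = Mul(Pow(Add(-2, v), -1), Add(5, D)))
Pow(Add(83, Function('H')(11, 9)), 2) = Pow(Add(83, Mul(Pow(Add(-2, 11), -1), Add(5, 9))), 2) = Pow(Add(83, Mul(Pow(9, -1), 14)), 2) = Pow(Add(83, Mul(Rational(1, 9), 14)), 2) = Pow(Add(83, Rational(14, 9)), 2) = Pow(Rational(761, 9), 2) = Rational(579121, 81)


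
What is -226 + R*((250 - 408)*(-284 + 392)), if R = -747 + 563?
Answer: 3139550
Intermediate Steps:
R = -184
-226 + R*((250 - 408)*(-284 + 392)) = -226 - 184*(250 - 408)*(-284 + 392) = -226 - (-29072)*108 = -226 - 184*(-17064) = -226 + 3139776 = 3139550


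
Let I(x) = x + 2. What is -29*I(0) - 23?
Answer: -81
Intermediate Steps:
I(x) = 2 + x
-29*I(0) - 23 = -29*(2 + 0) - 23 = -29*2 - 23 = -58 - 23 = -81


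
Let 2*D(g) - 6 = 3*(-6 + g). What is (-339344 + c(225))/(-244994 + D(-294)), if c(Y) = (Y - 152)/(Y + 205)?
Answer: 145917847/105539630 ≈ 1.3826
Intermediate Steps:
D(g) = -6 + 3*g/2 (D(g) = 3 + (3*(-6 + g))/2 = 3 + (-18 + 3*g)/2 = 3 + (-9 + 3*g/2) = -6 + 3*g/2)
c(Y) = (-152 + Y)/(205 + Y)
(-339344 + c(225))/(-244994 + D(-294)) = (-339344 + (-152 + 225)/(205 + 225))/(-244994 + (-6 + (3/2)*(-294))) = (-339344 + 73/430)/(-244994 + (-6 - 441)) = (-339344 + (1/430)*73)/(-244994 - 447) = (-339344 + 73/430)/(-245441) = -145917847/430*(-1/245441) = 145917847/105539630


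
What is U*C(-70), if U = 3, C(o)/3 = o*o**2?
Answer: -3087000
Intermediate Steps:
C(o) = 3*o**3 (C(o) = 3*(o*o**2) = 3*o**3)
U*C(-70) = 3*(3*(-70)**3) = 3*(3*(-343000)) = 3*(-1029000) = -3087000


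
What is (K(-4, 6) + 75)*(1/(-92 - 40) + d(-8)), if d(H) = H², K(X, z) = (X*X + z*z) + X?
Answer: 346327/44 ≈ 7871.1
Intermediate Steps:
K(X, z) = X + X² + z² (K(X, z) = (X² + z²) + X = X + X² + z²)
(K(-4, 6) + 75)*(1/(-92 - 40) + d(-8)) = ((-4 + (-4)² + 6²) + 75)*(1/(-92 - 40) + (-8)²) = ((-4 + 16 + 36) + 75)*(1/(-132) + 64) = (48 + 75)*(-1/132 + 64) = 123*(8447/132) = 346327/44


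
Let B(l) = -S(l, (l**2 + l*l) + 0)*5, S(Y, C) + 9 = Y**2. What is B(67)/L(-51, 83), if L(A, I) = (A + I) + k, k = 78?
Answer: -2240/11 ≈ -203.64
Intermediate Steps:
L(A, I) = 78 + A + I (L(A, I) = (A + I) + 78 = 78 + A + I)
S(Y, C) = -9 + Y**2
B(l) = 45 - 5*l**2 (B(l) = -(-9 + l**2)*5 = (9 - l**2)*5 = 45 - 5*l**2)
B(67)/L(-51, 83) = (45 - 5*67**2)/(78 - 51 + 83) = (45 - 5*4489)/110 = (45 - 22445)*(1/110) = -22400*1/110 = -2240/11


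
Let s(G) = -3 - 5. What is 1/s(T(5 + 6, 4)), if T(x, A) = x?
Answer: -1/8 ≈ -0.12500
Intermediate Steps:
s(G) = -8
1/s(T(5 + 6, 4)) = 1/(-8) = -1/8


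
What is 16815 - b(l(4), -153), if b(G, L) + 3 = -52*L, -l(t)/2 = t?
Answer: 8862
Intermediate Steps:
l(t) = -2*t
b(G, L) = -3 - 52*L
16815 - b(l(4), -153) = 16815 - (-3 - 52*(-153)) = 16815 - (-3 + 7956) = 16815 - 1*7953 = 16815 - 7953 = 8862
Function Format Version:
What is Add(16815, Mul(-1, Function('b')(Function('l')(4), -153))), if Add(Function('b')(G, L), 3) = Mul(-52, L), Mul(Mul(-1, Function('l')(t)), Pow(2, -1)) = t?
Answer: 8862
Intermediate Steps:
Function('l')(t) = Mul(-2, t)
Function('b')(G, L) = Add(-3, Mul(-52, L))
Add(16815, Mul(-1, Function('b')(Function('l')(4), -153))) = Add(16815, Mul(-1, Add(-3, Mul(-52, -153)))) = Add(16815, Mul(-1, Add(-3, 7956))) = Add(16815, Mul(-1, 7953)) = Add(16815, -7953) = 8862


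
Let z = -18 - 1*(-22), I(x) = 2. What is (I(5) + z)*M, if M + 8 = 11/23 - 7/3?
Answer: -1360/23 ≈ -59.130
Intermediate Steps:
M = -680/69 (M = -8 + (11/23 - 7/3) = -8 - 128/69 = -680/69 ≈ -9.8551)
z = 4 (z = -18 + 22 = 4)
(I(5) + z)*M = (2 + 4)*(-680/69) = 6*(-680/69) = -1360/23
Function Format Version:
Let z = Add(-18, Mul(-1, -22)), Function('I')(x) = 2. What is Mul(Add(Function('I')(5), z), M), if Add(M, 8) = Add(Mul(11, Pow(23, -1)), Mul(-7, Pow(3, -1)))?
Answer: Rational(-1360, 23) ≈ -59.130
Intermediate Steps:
M = Rational(-680, 69) (M = Add(-8, Add(Mul(11, Pow(23, -1)), Mul(-7, Pow(3, -1)))) = Add(-8, Add(Mul(11, Rational(1, 23)), Mul(-7, Rational(1, 3)))) = Add(-8, Add(Rational(11, 23), Rational(-7, 3))) = Add(-8, Rational(-128, 69)) = Rational(-680, 69) ≈ -9.8551)
z = 4 (z = Add(-18, 22) = 4)
Mul(Add(Function('I')(5), z), M) = Mul(Add(2, 4), Rational(-680, 69)) = Mul(6, Rational(-680, 69)) = Rational(-1360, 23)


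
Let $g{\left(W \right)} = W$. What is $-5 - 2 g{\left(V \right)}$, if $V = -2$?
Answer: $-1$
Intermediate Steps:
$-5 - 2 g{\left(V \right)} = -5 - -4 = -5 + 4 = -1$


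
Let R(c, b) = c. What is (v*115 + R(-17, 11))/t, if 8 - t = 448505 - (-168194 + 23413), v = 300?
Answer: -34483/593278 ≈ -0.058123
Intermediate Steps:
t = -593278 (t = 8 - (448505 - (-168194 + 23413)) = 8 - (448505 - 1*(-144781)) = 8 - (448505 + 144781) = 8 - 1*593286 = 8 - 593286 = -593278)
(v*115 + R(-17, 11))/t = (300*115 - 17)/(-593278) = (34500 - 17)*(-1/593278) = 34483*(-1/593278) = -34483/593278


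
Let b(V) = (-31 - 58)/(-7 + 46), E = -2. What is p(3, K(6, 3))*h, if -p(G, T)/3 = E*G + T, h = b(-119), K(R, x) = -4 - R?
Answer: -1424/13 ≈ -109.54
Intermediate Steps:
b(V) = -89/39
h = -89/39 ≈ -2.2821
p(G, T) = -3*T + 6*G (p(G, T) = -3*(-2*G + T) = -3*(T - 2*G) = -3*T + 6*G)
p(3, K(6, 3))*h = (-3*(-4 - 1*6) + 6*3)*(-89/39) = (-3*(-4 - 6) + 18)*(-89/39) = (-3*(-10) + 18)*(-89/39) = (30 + 18)*(-89/39) = 48*(-89/39) = -1424/13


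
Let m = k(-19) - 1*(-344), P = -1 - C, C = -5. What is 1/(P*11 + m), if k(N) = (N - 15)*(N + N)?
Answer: 1/1680 ≈ 0.00059524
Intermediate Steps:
k(N) = 2*N*(-15 + N) (k(N) = (-15 + N)*(2*N) = 2*N*(-15 + N))
P = 4 (P = -1 - 1*(-5) = -1 + 5 = 4)
m = 1636 (m = 2*(-19)*(-15 - 19) - 1*(-344) = 2*(-19)*(-34) + 344 = 1292 + 344 = 1636)
1/(P*11 + m) = 1/(4*11 + 1636) = 1/(44 + 1636) = 1/1680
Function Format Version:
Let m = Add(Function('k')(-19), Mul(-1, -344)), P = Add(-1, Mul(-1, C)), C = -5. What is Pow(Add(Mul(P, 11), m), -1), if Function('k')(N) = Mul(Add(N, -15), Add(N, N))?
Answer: Rational(1, 1680) ≈ 0.00059524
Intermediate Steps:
Function('k')(N) = Mul(2, N, Add(-15, N)) (Function('k')(N) = Mul(Add(-15, N), Mul(2, N)) = Mul(2, N, Add(-15, N)))
P = 4 (P = Add(-1, Mul(-1, -5)) = Add(-1, 5) = 4)
m = 1636 (m = Add(Mul(2, -19, Add(-15, -19)), Mul(-1, -344)) = Add(Mul(2, -19, -34), 344) = Add(1292, 344) = 1636)
Pow(Add(Mul(P, 11), m), -1) = Pow(Add(Mul(4, 11), 1636), -1) = Pow(Add(44, 1636), -1) = Pow(1680, -1) = Rational(1, 1680)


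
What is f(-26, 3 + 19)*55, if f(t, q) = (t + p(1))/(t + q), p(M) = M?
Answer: 1375/4 ≈ 343.75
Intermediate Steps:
f(t, q) = (1 + t)/(q + t) (f(t, q) = (t + 1)/(t + q) = (1 + t)/(q + t))
f(-26, 3 + 19)*55 = ((1 - 26)/((3 + 19) - 26))*55 = (-25/(22 - 26))*55 = (-25/(-4))*55 = -¼*(-25)*55 = (25/4)*55 = 1375/4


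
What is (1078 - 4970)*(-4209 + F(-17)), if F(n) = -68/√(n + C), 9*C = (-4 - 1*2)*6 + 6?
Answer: 16381428 - 264656*I*√183/61 ≈ 1.6381e+7 - 58692.0*I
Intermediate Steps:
C = -10/3 (C = ((-4 - 1*2)*6 + 6)/9 = ((-4 - 2)*6 + 6)/9 = (-6*6 + 6)/9 = (-36 + 6)/9 = (⅑)*(-30) = -10/3 ≈ -3.3333)
F(n) = -68/√(-10/3 + n) (F(n) = -68/√(n - 10/3) = -68/√(-10/3 + n))
(1078 - 4970)*(-4209 + F(-17)) = (1078 - 4970)*(-4209 - 68*√3/√(-10 + 3*(-17))) = -3892*(-4209 - 68*√3/√(-10 - 51)) = -3892*(-4209 - 68*√3/√(-61)) = -3892*(-4209 - 68*√3*(-I*√61/61)) = -3892*(-4209 + 68*I*√183/61) = 16381428 - 264656*I*√183/61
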